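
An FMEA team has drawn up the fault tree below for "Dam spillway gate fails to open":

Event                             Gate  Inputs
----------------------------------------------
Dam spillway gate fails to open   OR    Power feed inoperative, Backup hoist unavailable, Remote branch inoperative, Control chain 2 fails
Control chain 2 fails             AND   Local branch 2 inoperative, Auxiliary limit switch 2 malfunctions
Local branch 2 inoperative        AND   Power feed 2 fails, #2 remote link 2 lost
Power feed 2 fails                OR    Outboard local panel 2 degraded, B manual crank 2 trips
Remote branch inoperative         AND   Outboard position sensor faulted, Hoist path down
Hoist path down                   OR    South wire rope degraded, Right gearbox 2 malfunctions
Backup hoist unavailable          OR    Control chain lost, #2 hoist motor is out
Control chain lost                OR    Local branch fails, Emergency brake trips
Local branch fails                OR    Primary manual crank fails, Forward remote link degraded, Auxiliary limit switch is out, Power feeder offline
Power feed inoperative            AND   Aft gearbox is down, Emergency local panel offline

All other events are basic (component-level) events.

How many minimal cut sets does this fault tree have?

Power feed inoperative [AND]: one cut set from each child combined → 1 × 1 = 1 cut set(s).
Local branch fails [OR]: union of children's cut sets → 4 cut set(s).
Control chain lost [OR]: union of children's cut sets → 5 cut set(s).
Backup hoist unavailable [OR]: union of children's cut sets → 6 cut set(s).
Hoist path down [OR]: union of children's cut sets → 2 cut set(s).
Remote branch inoperative [AND]: one cut set from each child combined → 1 × 2 = 2 cut set(s).
Power feed 2 fails [OR]: union of children's cut sets → 2 cut set(s).
Local branch 2 inoperative [AND]: one cut set from each child combined → 2 × 1 = 2 cut set(s).
Control chain 2 fails [AND]: one cut set from each child combined → 2 × 1 = 2 cut set(s).
Dam spillway gate fails to open [OR]: union of children's cut sets → 11 cut set(s).

11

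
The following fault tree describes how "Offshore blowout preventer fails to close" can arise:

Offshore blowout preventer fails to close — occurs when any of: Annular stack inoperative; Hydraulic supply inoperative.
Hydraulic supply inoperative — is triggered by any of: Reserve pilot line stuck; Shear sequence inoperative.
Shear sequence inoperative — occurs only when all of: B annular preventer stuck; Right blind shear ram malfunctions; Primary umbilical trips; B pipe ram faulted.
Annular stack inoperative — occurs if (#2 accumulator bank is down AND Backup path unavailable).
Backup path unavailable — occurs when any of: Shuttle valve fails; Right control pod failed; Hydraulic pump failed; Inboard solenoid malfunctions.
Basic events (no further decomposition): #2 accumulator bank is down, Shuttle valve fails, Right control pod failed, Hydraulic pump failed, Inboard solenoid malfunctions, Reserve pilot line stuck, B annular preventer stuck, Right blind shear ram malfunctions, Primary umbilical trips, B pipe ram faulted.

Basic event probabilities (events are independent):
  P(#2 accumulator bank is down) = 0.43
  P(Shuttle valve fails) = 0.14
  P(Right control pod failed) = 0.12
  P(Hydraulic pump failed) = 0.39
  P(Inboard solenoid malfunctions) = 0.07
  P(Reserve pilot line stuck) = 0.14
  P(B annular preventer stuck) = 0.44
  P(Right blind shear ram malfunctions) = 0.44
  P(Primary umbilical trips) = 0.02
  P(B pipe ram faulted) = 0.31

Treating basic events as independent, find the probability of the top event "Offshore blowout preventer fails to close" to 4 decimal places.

P(Backup path unavailable) [OR] = 1 − (1−0.14) × (1−0.12) × (1−0.39) × (1−0.07) = 0.570667
P(Annular stack inoperative) [AND] = 0.43 × 0.570667 = 0.245387
P(Shear sequence inoperative) [AND] = 0.44 × 0.44 × 0.02 × 0.31 = 0.001200
P(Hydraulic supply inoperative) [OR] = 1 − (1−0.14) × (1−0.001200) = 0.141032
P(Offshore blowout preventer fails to close) [OR] = 1 − (1−0.245387) × (1−0.141032) = 0.351812
Rounded to 4 decimal places: P(Offshore blowout preventer fails to close) ≈ 0.3518.

0.3518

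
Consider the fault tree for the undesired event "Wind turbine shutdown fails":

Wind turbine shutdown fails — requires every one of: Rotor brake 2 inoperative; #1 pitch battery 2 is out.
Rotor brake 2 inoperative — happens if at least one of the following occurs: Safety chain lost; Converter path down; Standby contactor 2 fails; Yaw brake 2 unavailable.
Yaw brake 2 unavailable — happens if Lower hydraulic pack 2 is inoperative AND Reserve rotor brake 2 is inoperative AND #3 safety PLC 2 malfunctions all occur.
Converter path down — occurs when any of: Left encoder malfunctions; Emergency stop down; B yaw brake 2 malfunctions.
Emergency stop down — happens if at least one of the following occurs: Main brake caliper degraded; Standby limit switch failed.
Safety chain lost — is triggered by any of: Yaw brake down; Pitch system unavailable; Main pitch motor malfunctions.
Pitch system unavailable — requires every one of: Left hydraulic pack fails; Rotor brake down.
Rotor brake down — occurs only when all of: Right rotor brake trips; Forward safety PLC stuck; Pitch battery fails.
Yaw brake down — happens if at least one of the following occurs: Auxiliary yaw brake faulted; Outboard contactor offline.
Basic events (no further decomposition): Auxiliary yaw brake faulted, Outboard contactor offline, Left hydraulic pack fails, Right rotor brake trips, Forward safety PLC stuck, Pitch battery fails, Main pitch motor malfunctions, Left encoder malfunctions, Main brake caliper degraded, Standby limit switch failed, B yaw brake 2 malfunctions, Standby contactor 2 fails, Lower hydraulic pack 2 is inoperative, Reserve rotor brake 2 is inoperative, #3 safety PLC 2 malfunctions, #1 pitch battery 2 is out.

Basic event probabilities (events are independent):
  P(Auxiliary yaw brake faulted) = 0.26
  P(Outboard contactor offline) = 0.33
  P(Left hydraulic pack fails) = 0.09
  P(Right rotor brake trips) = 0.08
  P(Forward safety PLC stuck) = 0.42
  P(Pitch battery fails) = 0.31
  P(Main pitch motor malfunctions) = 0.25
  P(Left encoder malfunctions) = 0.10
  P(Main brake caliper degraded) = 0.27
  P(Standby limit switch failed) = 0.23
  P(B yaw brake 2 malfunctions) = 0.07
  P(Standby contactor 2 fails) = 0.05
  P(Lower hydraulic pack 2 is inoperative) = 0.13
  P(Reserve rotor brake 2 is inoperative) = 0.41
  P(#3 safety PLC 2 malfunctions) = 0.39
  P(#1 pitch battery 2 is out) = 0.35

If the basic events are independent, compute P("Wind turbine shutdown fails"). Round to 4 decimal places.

0.2931

P(Yaw brake down) [OR] = 1 − (1−0.26) × (1−0.33) = 0.504200
P(Rotor brake down) [AND] = 0.08 × 0.42 × 0.31 = 0.010416
P(Pitch system unavailable) [AND] = 0.09 × 0.010416 = 0.000937
P(Safety chain lost) [OR] = 1 − (1−0.504200) × (1−0.000937) × (1−0.25) = 0.628498
P(Emergency stop down) [OR] = 1 − (1−0.27) × (1−0.23) = 0.437900
P(Converter path down) [OR] = 1 − (1−0.10) × (1−0.437900) × (1−0.07) = 0.529522
P(Yaw brake 2 unavailable) [AND] = 0.13 × 0.41 × 0.39 = 0.020787
P(Rotor brake 2 inoperative) [OR] = 1 − (1−0.628498) × (1−0.529522) × (1−0.05) × (1−0.020787) = 0.837407
P(Wind turbine shutdown fails) [AND] = 0.837407 × 0.35 = 0.293092
Rounded to 4 decimal places: P(Wind turbine shutdown fails) ≈ 0.2931.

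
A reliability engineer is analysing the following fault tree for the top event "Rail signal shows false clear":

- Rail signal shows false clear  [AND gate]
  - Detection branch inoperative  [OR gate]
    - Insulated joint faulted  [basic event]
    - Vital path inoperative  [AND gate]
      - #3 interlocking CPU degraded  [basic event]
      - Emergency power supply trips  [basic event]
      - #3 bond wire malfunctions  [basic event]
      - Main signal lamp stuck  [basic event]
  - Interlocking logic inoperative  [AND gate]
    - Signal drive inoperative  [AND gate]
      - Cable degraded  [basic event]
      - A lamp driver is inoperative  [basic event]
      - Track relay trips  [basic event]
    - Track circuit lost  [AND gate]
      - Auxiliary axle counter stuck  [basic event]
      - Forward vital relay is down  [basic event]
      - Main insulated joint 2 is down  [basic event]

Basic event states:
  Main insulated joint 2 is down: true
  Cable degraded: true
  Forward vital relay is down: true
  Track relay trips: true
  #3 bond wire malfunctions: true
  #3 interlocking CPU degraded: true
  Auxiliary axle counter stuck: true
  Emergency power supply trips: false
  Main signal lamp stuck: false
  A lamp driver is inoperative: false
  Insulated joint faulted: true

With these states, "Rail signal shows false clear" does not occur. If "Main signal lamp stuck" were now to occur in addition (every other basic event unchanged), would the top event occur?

Counterfactual: set "Main signal lamp stuck" to occurred.
Vital path inoperative [AND]: #3 interlocking CPU degraded=occurs, Emergency power supply trips=not, #3 bond wire malfunctions=occurs, Main signal lamp stuck=occurs → not all inputs occur → does not occur.
Detection branch inoperative [OR]: Insulated joint faulted=occurs, Vital path inoperative=not → at least one input occurs → occurs.
Signal drive inoperative [AND]: Cable degraded=occurs, A lamp driver is inoperative=not, Track relay trips=occurs → not all inputs occur → does not occur.
Track circuit lost [AND]: Auxiliary axle counter stuck=occurs, Forward vital relay is down=occurs, Main insulated joint 2 is down=occurs → all inputs occur → occurs.
Interlocking logic inoperative [AND]: Signal drive inoperative=not, Track circuit lost=occurs → not all inputs occur → does not occur.
Rail signal shows false clear [AND]: Detection branch inoperative=occurs, Interlocking logic inoperative=not → not all inputs occur → does not occur.

No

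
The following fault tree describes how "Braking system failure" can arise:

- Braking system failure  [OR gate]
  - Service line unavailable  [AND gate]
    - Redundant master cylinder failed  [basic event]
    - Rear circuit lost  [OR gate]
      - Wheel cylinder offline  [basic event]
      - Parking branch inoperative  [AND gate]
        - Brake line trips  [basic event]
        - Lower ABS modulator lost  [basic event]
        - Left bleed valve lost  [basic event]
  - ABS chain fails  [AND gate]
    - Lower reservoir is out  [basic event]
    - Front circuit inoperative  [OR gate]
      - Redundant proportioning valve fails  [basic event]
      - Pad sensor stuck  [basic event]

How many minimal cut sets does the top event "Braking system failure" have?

4

Parking branch inoperative [AND]: one cut set from each child combined → 1 × 1 × 1 = 1 cut set(s).
Rear circuit lost [OR]: union of children's cut sets → 2 cut set(s).
Service line unavailable [AND]: one cut set from each child combined → 1 × 2 = 2 cut set(s).
Front circuit inoperative [OR]: union of children's cut sets → 2 cut set(s).
ABS chain fails [AND]: one cut set from each child combined → 1 × 2 = 2 cut set(s).
Braking system failure [OR]: union of children's cut sets → 4 cut set(s).
Minimal cut sets: {Redundant master cylinder failed, Wheel cylinder offline}; {Brake line trips, Left bleed valve lost, Lower ABS modulator lost, Redundant master cylinder failed}; {Lower reservoir is out, Redundant proportioning valve fails}; {Lower reservoir is out, Pad sensor stuck}.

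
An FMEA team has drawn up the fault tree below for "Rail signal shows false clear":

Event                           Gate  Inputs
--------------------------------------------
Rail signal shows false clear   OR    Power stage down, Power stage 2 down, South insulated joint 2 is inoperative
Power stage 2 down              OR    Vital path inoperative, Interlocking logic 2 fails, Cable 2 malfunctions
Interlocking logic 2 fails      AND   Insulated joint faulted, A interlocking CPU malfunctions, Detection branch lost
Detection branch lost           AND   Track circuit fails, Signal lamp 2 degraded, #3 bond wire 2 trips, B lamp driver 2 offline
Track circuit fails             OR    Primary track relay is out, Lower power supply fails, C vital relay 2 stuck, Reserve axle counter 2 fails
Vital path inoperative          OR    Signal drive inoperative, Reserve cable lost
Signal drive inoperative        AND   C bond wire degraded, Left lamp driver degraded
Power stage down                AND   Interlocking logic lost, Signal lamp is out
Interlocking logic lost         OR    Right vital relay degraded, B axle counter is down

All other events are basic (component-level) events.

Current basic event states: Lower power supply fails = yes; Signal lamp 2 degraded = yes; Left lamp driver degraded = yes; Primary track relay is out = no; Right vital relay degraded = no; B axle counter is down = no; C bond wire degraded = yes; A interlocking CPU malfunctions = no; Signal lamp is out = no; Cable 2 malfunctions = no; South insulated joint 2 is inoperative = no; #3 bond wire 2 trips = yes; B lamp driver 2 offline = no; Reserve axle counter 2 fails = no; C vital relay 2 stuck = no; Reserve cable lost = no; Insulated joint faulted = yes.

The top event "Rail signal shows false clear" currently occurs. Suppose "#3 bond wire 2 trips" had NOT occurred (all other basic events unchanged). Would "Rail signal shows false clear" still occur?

Counterfactual: set "#3 bond wire 2 trips" to not occurred.
Interlocking logic lost [OR]: Right vital relay degraded=not, B axle counter is down=not → no input occurs → does not occur.
Power stage down [AND]: Interlocking logic lost=not, Signal lamp is out=not → not all inputs occur → does not occur.
Signal drive inoperative [AND]: C bond wire degraded=occurs, Left lamp driver degraded=occurs → all inputs occur → occurs.
Vital path inoperative [OR]: Signal drive inoperative=occurs, Reserve cable lost=not → at least one input occurs → occurs.
Track circuit fails [OR]: Primary track relay is out=not, Lower power supply fails=occurs, C vital relay 2 stuck=not, Reserve axle counter 2 fails=not → at least one input occurs → occurs.
Detection branch lost [AND]: Track circuit fails=occurs, Signal lamp 2 degraded=occurs, #3 bond wire 2 trips=not, B lamp driver 2 offline=not → not all inputs occur → does not occur.
Interlocking logic 2 fails [AND]: Insulated joint faulted=occurs, A interlocking CPU malfunctions=not, Detection branch lost=not → not all inputs occur → does not occur.
Power stage 2 down [OR]: Vital path inoperative=occurs, Interlocking logic 2 fails=not, Cable 2 malfunctions=not → at least one input occurs → occurs.
Rail signal shows false clear [OR]: Power stage down=not, Power stage 2 down=occurs, South insulated joint 2 is inoperative=not → at least one input occurs → occurs.

Yes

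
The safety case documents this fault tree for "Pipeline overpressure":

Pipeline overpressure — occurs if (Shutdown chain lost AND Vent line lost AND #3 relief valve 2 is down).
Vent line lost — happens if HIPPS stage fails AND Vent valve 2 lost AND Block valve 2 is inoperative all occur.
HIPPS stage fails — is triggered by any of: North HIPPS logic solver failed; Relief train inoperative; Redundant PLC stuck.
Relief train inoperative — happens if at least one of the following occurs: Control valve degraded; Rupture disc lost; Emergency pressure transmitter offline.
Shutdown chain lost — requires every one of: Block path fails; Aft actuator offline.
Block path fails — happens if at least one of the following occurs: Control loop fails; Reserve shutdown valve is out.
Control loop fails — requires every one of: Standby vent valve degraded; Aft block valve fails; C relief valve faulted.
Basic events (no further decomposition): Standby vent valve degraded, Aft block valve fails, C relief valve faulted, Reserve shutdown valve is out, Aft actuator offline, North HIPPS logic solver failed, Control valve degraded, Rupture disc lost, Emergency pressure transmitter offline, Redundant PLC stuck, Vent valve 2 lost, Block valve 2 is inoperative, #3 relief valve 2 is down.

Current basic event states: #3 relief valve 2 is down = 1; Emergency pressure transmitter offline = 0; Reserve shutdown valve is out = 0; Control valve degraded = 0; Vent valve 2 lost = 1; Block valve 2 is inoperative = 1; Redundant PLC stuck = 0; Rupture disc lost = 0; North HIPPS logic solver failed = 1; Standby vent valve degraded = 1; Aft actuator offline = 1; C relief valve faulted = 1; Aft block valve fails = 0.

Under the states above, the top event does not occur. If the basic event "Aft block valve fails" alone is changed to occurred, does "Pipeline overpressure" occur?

Yes

Counterfactual: set "Aft block valve fails" to occurred.
Control loop fails [AND]: Standby vent valve degraded=occurs, Aft block valve fails=occurs, C relief valve faulted=occurs → all inputs occur → occurs.
Block path fails [OR]: Control loop fails=occurs, Reserve shutdown valve is out=not → at least one input occurs → occurs.
Shutdown chain lost [AND]: Block path fails=occurs, Aft actuator offline=occurs → all inputs occur → occurs.
Relief train inoperative [OR]: Control valve degraded=not, Rupture disc lost=not, Emergency pressure transmitter offline=not → no input occurs → does not occur.
HIPPS stage fails [OR]: North HIPPS logic solver failed=occurs, Relief train inoperative=not, Redundant PLC stuck=not → at least one input occurs → occurs.
Vent line lost [AND]: HIPPS stage fails=occurs, Vent valve 2 lost=occurs, Block valve 2 is inoperative=occurs → all inputs occur → occurs.
Pipeline overpressure [AND]: Shutdown chain lost=occurs, Vent line lost=occurs, #3 relief valve 2 is down=occurs → all inputs occur → occurs.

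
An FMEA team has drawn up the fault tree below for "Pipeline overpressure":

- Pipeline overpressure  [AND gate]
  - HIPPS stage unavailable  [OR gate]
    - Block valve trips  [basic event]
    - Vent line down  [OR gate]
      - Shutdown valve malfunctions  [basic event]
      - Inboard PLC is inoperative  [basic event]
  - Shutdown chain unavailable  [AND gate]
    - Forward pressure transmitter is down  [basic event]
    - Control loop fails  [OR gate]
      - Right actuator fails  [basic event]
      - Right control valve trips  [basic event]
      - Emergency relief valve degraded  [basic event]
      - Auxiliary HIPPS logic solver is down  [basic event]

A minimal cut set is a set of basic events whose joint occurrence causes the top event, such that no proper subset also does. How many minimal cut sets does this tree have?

12

Vent line down [OR]: union of children's cut sets → 2 cut set(s).
HIPPS stage unavailable [OR]: union of children's cut sets → 3 cut set(s).
Control loop fails [OR]: union of children's cut sets → 4 cut set(s).
Shutdown chain unavailable [AND]: one cut set from each child combined → 1 × 4 = 4 cut set(s).
Pipeline overpressure [AND]: one cut set from each child combined → 3 × 4 = 12 cut set(s).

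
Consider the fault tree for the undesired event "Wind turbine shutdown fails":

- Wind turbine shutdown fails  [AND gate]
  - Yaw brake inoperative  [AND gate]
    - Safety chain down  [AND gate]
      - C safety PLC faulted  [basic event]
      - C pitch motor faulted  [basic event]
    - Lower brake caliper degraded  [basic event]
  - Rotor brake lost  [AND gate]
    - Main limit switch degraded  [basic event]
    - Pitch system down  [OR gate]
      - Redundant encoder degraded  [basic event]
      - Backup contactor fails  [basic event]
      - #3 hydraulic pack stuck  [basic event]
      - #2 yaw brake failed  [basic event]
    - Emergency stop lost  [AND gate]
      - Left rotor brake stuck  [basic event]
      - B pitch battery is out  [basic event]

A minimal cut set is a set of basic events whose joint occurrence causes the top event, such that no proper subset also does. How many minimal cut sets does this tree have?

4

Safety chain down [AND]: one cut set from each child combined → 1 × 1 = 1 cut set(s).
Yaw brake inoperative [AND]: one cut set from each child combined → 1 × 1 = 1 cut set(s).
Pitch system down [OR]: union of children's cut sets → 4 cut set(s).
Emergency stop lost [AND]: one cut set from each child combined → 1 × 1 = 1 cut set(s).
Rotor brake lost [AND]: one cut set from each child combined → 1 × 4 × 1 = 4 cut set(s).
Wind turbine shutdown fails [AND]: one cut set from each child combined → 1 × 4 = 4 cut set(s).
Minimal cut sets: {B pitch battery is out, C pitch motor faulted, C safety PLC faulted, Left rotor brake stuck, Lower brake caliper degraded, Main limit switch degraded, Redundant encoder degraded}; {B pitch battery is out, Backup contactor fails, C pitch motor faulted, C safety PLC faulted, Left rotor brake stuck, Lower brake caliper degraded, Main limit switch degraded}; {#3 hydraulic pack stuck, B pitch battery is out, C pitch motor faulted, C safety PLC faulted, Left rotor brake stuck, Lower brake caliper degraded, Main limit switch degraded}; {#2 yaw brake failed, B pitch battery is out, C pitch motor faulted, C safety PLC faulted, Left rotor brake stuck, Lower brake caliper degraded, Main limit switch degraded}.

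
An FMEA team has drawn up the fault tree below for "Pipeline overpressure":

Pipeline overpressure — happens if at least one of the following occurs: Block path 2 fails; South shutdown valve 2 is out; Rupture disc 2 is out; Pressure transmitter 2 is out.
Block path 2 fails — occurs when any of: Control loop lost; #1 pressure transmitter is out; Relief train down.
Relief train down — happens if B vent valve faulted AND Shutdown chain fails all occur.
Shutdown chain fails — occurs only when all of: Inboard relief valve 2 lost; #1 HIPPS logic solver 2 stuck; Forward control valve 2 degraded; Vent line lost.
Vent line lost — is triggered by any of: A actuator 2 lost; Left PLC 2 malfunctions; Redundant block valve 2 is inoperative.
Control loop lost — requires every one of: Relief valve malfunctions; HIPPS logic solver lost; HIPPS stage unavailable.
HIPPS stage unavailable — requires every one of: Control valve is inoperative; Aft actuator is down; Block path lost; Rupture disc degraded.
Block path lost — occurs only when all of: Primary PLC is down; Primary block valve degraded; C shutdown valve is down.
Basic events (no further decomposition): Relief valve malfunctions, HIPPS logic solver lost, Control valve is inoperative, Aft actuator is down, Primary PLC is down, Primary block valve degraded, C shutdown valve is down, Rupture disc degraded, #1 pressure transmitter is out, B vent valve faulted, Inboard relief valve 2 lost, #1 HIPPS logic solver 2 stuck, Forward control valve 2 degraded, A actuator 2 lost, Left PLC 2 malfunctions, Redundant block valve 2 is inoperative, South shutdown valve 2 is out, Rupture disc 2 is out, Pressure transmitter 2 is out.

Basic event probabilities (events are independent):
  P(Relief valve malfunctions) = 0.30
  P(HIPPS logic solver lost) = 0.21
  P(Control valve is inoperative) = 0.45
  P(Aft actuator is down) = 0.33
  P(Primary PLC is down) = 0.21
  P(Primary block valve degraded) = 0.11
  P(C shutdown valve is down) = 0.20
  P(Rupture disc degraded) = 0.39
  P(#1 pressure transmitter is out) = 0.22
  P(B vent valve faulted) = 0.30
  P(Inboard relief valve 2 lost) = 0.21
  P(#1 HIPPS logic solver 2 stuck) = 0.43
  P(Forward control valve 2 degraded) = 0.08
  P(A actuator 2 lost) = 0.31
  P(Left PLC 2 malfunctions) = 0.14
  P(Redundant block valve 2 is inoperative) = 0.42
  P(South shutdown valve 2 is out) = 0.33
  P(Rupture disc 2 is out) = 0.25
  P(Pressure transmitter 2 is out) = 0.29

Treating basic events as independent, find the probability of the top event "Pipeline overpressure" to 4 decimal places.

0.7221

P(Block path lost) [AND] = 0.21 × 0.11 × 0.20 = 0.004620
P(HIPPS stage unavailable) [AND] = 0.45 × 0.33 × 0.004620 × 0.39 = 0.000268
P(Control loop lost) [AND] = 0.30 × 0.21 × 0.000268 = 0.000017
P(Vent line lost) [OR] = 1 − (1−0.31) × (1−0.14) × (1−0.42) = 0.655828
P(Shutdown chain fails) [AND] = 0.21 × 0.43 × 0.08 × 0.655828 = 0.004738
P(Relief train down) [AND] = 0.30 × 0.004738 = 0.001421
P(Block path 2 fails) [OR] = 1 − (1−0.000017) × (1−0.22) × (1−0.001421) = 0.221122
P(Pipeline overpressure) [OR] = 1 − (1−0.221122) × (1−0.33) × (1−0.25) × (1−0.29) = 0.722116
Rounded to 4 decimal places: P(Pipeline overpressure) ≈ 0.7221.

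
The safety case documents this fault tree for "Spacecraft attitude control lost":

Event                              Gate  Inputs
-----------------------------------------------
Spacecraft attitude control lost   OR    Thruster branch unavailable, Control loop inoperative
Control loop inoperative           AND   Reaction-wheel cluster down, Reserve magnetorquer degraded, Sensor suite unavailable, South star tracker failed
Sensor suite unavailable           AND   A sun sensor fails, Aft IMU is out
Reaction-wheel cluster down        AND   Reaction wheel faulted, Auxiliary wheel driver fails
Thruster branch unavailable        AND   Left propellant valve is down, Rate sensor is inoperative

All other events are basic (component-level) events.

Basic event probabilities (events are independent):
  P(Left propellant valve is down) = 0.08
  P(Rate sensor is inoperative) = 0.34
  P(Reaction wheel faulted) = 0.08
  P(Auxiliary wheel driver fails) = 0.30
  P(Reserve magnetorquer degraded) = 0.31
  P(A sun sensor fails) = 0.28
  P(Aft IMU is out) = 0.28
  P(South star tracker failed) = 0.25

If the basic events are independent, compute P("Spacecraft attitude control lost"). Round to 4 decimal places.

0.0273

P(Thruster branch unavailable) [AND] = 0.08 × 0.34 = 0.027200
P(Reaction-wheel cluster down) [AND] = 0.08 × 0.30 = 0.024000
P(Sensor suite unavailable) [AND] = 0.28 × 0.28 = 0.078400
P(Control loop inoperative) [AND] = 0.024000 × 0.31 × 0.078400 × 0.25 = 0.000146
P(Spacecraft attitude control lost) [OR] = 1 − (1−0.027200) × (1−0.000146) = 0.027342
Rounded to 4 decimal places: P(Spacecraft attitude control lost) ≈ 0.0273.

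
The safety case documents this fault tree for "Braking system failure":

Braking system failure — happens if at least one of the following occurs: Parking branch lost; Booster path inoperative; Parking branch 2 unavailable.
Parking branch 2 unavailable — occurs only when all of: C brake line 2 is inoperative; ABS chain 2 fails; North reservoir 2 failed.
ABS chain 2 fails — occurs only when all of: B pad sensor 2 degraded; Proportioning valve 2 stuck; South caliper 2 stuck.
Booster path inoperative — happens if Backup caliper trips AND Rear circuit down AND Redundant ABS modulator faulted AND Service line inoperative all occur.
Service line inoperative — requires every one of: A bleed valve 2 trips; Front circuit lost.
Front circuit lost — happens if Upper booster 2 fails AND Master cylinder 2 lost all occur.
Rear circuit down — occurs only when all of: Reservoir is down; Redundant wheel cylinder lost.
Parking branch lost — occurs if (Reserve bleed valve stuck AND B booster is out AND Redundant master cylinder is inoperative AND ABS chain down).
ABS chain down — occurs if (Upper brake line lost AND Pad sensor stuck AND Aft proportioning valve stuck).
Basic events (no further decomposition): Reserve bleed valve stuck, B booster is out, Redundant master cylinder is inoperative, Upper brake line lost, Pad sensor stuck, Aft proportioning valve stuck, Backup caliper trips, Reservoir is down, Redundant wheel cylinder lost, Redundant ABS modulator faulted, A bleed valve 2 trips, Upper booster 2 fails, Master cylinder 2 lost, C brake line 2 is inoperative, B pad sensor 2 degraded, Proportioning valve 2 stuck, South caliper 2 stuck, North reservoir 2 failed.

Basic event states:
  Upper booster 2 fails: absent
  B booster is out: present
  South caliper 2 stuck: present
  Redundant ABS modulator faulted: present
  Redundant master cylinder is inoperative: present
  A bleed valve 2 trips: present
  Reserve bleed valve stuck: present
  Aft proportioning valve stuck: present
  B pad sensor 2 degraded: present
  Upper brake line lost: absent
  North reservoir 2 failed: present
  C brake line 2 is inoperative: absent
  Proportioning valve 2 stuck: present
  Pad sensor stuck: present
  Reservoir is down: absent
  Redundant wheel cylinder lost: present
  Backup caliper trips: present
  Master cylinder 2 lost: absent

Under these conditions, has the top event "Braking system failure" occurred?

ABS chain down [AND]: Upper brake line lost=not, Pad sensor stuck=occurs, Aft proportioning valve stuck=occurs → not all inputs occur → does not occur.
Parking branch lost [AND]: Reserve bleed valve stuck=occurs, B booster is out=occurs, Redundant master cylinder is inoperative=occurs, ABS chain down=not → not all inputs occur → does not occur.
Rear circuit down [AND]: Reservoir is down=not, Redundant wheel cylinder lost=occurs → not all inputs occur → does not occur.
Front circuit lost [AND]: Upper booster 2 fails=not, Master cylinder 2 lost=not → not all inputs occur → does not occur.
Service line inoperative [AND]: A bleed valve 2 trips=occurs, Front circuit lost=not → not all inputs occur → does not occur.
Booster path inoperative [AND]: Backup caliper trips=occurs, Rear circuit down=not, Redundant ABS modulator faulted=occurs, Service line inoperative=not → not all inputs occur → does not occur.
ABS chain 2 fails [AND]: B pad sensor 2 degraded=occurs, Proportioning valve 2 stuck=occurs, South caliper 2 stuck=occurs → all inputs occur → occurs.
Parking branch 2 unavailable [AND]: C brake line 2 is inoperative=not, ABS chain 2 fails=occurs, North reservoir 2 failed=occurs → not all inputs occur → does not occur.
Braking system failure [OR]: Parking branch lost=not, Booster path inoperative=not, Parking branch 2 unavailable=not → no input occurs → does not occur.

No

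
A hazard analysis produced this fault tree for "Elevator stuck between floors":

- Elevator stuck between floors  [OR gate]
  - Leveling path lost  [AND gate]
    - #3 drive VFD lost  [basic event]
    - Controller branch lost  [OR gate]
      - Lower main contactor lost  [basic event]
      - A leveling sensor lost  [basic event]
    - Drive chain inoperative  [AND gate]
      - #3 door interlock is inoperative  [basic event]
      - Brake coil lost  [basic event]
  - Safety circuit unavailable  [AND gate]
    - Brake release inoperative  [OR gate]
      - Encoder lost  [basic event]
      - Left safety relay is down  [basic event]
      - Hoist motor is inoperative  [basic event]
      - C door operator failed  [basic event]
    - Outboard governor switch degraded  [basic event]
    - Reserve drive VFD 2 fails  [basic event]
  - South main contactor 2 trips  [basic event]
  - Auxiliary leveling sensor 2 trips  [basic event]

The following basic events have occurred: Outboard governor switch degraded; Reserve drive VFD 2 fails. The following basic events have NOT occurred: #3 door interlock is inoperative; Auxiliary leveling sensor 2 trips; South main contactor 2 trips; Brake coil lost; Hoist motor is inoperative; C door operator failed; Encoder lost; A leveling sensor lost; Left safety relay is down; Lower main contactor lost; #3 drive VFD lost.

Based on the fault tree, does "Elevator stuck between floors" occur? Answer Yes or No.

Controller branch lost [OR]: Lower main contactor lost=not, A leveling sensor lost=not → no input occurs → does not occur.
Drive chain inoperative [AND]: #3 door interlock is inoperative=not, Brake coil lost=not → not all inputs occur → does not occur.
Leveling path lost [AND]: #3 drive VFD lost=not, Controller branch lost=not, Drive chain inoperative=not → not all inputs occur → does not occur.
Brake release inoperative [OR]: Encoder lost=not, Left safety relay is down=not, Hoist motor is inoperative=not, C door operator failed=not → no input occurs → does not occur.
Safety circuit unavailable [AND]: Brake release inoperative=not, Outboard governor switch degraded=occurs, Reserve drive VFD 2 fails=occurs → not all inputs occur → does not occur.
Elevator stuck between floors [OR]: Leveling path lost=not, Safety circuit unavailable=not, South main contactor 2 trips=not, Auxiliary leveling sensor 2 trips=not → no input occurs → does not occur.

No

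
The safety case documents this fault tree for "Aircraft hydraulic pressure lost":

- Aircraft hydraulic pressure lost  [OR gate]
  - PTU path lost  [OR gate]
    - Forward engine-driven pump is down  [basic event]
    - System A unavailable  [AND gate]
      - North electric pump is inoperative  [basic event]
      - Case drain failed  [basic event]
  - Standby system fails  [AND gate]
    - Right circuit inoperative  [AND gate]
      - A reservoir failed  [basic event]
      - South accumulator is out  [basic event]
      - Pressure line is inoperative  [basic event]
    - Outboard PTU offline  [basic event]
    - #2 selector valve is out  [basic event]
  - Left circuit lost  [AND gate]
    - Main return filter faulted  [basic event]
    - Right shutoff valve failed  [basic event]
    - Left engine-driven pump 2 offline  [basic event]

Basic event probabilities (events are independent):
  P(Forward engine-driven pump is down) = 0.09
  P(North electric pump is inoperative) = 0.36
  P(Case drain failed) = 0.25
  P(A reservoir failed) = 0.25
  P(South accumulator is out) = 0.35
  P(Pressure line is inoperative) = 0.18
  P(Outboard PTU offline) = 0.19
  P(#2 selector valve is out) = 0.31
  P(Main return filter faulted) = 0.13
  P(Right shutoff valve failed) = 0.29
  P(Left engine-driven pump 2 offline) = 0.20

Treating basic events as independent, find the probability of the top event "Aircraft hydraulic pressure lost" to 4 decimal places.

P(System A unavailable) [AND] = 0.36 × 0.25 = 0.090000
P(PTU path lost) [OR] = 1 − (1−0.09) × (1−0.090000) = 0.171900
P(Right circuit inoperative) [AND] = 0.25 × 0.35 × 0.18 = 0.015750
P(Standby system fails) [AND] = 0.015750 × 0.19 × 0.31 = 0.000928
P(Left circuit lost) [AND] = 0.13 × 0.29 × 0.20 = 0.007540
P(Aircraft hydraulic pressure lost) [OR] = 1 − (1−0.171900) × (1−0.000928) × (1−0.007540) = 0.178907
Rounded to 4 decimal places: P(Aircraft hydraulic pressure lost) ≈ 0.1789.

0.1789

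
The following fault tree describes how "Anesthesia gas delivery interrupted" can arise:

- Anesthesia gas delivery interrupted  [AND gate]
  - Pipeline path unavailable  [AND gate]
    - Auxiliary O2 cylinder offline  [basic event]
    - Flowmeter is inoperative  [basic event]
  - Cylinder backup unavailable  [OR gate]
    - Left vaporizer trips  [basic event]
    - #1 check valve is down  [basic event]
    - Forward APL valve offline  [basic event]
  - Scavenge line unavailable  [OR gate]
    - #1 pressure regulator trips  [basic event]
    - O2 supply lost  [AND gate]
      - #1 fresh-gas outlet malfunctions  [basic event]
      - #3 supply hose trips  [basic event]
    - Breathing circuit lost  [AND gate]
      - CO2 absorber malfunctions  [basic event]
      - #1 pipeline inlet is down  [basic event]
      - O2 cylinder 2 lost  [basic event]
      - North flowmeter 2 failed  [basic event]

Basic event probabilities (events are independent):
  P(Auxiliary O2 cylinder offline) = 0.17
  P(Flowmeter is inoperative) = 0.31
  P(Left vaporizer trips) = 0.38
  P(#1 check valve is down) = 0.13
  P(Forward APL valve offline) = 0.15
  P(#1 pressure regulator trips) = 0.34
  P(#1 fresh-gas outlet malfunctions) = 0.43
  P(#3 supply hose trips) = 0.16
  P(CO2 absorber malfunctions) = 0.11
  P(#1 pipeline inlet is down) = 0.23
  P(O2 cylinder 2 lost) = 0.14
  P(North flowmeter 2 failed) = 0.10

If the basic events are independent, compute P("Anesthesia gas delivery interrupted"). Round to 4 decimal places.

0.0110

P(Pipeline path unavailable) [AND] = 0.17 × 0.31 = 0.052700
P(Cylinder backup unavailable) [OR] = 1 − (1−0.38) × (1−0.13) × (1−0.15) = 0.541510
P(O2 supply lost) [AND] = 0.43 × 0.16 = 0.068800
P(Breathing circuit lost) [AND] = 0.11 × 0.23 × 0.14 × 0.10 = 0.000354
P(Scavenge line unavailable) [OR] = 1 − (1−0.34) × (1−0.068800) × (1−0.000354) = 0.385626
P(Anesthesia gas delivery interrupted) [AND] = 0.052700 × 0.541510 × 0.385626 = 0.011005
Rounded to 4 decimal places: P(Anesthesia gas delivery interrupted) ≈ 0.0110.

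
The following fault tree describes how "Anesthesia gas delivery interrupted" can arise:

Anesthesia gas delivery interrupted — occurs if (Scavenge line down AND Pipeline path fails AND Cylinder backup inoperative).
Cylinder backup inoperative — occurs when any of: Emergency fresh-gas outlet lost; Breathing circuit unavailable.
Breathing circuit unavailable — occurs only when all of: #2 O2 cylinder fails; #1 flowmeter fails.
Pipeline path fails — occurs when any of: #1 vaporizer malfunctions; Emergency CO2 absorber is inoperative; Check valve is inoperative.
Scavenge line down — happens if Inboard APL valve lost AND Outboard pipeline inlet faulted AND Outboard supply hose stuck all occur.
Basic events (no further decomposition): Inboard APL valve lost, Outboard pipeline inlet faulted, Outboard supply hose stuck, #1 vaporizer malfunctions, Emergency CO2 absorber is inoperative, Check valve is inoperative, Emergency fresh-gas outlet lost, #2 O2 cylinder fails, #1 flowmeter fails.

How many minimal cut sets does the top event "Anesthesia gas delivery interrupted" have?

6

Scavenge line down [AND]: one cut set from each child combined → 1 × 1 × 1 = 1 cut set(s).
Pipeline path fails [OR]: union of children's cut sets → 3 cut set(s).
Breathing circuit unavailable [AND]: one cut set from each child combined → 1 × 1 = 1 cut set(s).
Cylinder backup inoperative [OR]: union of children's cut sets → 2 cut set(s).
Anesthesia gas delivery interrupted [AND]: one cut set from each child combined → 1 × 3 × 2 = 6 cut set(s).
Minimal cut sets: {#1 vaporizer malfunctions, Emergency fresh-gas outlet lost, Inboard APL valve lost, Outboard pipeline inlet faulted, Outboard supply hose stuck}; {#1 flowmeter fails, #1 vaporizer malfunctions, #2 O2 cylinder fails, Inboard APL valve lost, Outboard pipeline inlet faulted, Outboard supply hose stuck}; {Emergency CO2 absorber is inoperative, Emergency fresh-gas outlet lost, Inboard APL valve lost, Outboard pipeline inlet faulted, Outboard supply hose stuck}; {#1 flowmeter fails, #2 O2 cylinder fails, Emergency CO2 absorber is inoperative, Inboard APL valve lost, Outboard pipeline inlet faulted, Outboard supply hose stuck}; {Check valve is inoperative, Emergency fresh-gas outlet lost, Inboard APL valve lost, Outboard pipeline inlet faulted, Outboard supply hose stuck}; {#1 flowmeter fails, #2 O2 cylinder fails, Check valve is inoperative, Inboard APL valve lost, Outboard pipeline inlet faulted, Outboard supply hose stuck}.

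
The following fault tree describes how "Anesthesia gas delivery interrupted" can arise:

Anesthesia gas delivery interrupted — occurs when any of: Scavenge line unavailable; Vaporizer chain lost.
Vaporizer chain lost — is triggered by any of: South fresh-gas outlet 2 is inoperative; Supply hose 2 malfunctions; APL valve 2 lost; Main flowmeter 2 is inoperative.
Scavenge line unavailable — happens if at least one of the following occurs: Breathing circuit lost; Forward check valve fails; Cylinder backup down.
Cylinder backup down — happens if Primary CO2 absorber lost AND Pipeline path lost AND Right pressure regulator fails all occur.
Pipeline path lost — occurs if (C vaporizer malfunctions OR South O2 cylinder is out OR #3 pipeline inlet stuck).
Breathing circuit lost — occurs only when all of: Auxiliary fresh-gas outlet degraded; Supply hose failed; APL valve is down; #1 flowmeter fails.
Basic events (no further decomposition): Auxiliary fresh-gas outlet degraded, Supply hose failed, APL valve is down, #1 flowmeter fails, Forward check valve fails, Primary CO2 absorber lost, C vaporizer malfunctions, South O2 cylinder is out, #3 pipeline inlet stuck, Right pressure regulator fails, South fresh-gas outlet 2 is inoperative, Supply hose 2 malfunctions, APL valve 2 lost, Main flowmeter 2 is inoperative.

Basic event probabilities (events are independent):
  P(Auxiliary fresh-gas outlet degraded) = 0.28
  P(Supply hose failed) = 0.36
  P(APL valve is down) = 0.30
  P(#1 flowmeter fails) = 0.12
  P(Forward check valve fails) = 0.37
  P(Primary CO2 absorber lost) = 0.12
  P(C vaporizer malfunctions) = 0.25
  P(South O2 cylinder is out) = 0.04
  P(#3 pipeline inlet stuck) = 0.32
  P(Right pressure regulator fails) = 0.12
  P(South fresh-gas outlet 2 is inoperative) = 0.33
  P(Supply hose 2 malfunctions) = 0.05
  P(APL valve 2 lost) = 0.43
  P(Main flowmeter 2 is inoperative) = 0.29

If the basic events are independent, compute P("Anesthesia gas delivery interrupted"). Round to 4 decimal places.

0.8395

P(Breathing circuit lost) [AND] = 0.28 × 0.36 × 0.30 × 0.12 = 0.003629
P(Pipeline path lost) [OR] = 1 − (1−0.25) × (1−0.04) × (1−0.32) = 0.510400
P(Cylinder backup down) [AND] = 0.12 × 0.510400 × 0.12 = 0.007350
P(Scavenge line unavailable) [OR] = 1 − (1−0.003629) × (1−0.37) × (1−0.007350) = 0.376900
P(Vaporizer chain lost) [OR] = 1 − (1−0.33) × (1−0.05) × (1−0.43) × (1−0.29) = 0.742408
P(Anesthesia gas delivery interrupted) [OR] = 1 − (1−0.376900) × (1−0.742408) = 0.839494
Rounded to 4 decimal places: P(Anesthesia gas delivery interrupted) ≈ 0.8395.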